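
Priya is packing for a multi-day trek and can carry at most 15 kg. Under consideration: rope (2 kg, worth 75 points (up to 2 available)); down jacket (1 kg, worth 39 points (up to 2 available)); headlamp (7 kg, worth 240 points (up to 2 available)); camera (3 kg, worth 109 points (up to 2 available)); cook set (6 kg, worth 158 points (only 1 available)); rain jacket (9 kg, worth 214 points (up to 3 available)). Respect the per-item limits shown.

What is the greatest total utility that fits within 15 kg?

538

Density check — down jacket 39.00, rope 37.50, camera 36.33, headlamp 34.29 are the best per kg.
A density-first pass picks 2×rope + 2×down jacket + 2×camera — 446 at 12 kg.
The 4 kg tied up in down jacket and camera is better spent on headlamp — total rises to 538 (15 kg).
Every other selection either busts 15 kg or exceeds an availability limit or fails to beat 538.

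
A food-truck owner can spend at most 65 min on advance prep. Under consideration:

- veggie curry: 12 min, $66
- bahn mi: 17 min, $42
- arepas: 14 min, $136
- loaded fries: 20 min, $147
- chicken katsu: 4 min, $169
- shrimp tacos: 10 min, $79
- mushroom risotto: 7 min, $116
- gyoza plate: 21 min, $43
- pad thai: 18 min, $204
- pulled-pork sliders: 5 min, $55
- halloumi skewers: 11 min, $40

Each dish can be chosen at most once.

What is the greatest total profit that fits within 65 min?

772

Density check — chicken katsu 42.25, mushroom risotto 16.57, pad thai 11.33 are the best per min.
A density-first pass picks arepas + chicken katsu + shrimp tacos + mushroom risotto + pad thai + pulled-pork sliders — 759 at 58 min.
The 15 min tied up in shrimp tacos and pulled-pork sliders is better spent on loaded fries — total rises to 772 (63 min).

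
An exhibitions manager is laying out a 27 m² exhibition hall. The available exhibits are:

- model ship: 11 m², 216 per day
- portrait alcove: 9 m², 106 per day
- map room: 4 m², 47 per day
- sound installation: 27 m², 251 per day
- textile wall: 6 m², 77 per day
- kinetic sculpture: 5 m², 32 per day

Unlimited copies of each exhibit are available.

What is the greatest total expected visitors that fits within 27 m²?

479

Taking 2×model ship + map room: 26 m² used, 479 in expected visitors.
That's the maximum — no swap from here does better than 479.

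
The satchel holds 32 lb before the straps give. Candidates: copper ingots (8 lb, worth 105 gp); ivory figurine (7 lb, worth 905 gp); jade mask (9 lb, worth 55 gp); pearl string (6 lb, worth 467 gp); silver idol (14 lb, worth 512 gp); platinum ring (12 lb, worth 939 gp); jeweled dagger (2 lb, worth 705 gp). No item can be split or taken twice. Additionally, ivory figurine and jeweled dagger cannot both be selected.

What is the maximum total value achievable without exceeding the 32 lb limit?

2311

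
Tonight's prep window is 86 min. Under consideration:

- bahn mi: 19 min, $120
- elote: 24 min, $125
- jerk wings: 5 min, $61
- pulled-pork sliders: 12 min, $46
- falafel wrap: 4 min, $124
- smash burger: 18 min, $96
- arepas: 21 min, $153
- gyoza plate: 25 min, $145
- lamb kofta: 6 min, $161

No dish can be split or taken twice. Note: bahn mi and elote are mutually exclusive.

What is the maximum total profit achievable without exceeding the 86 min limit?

Greedy by ratio would take bahn mi + jerk wings + falafel wrap + arepas + gyoza plate + lamb kofta: 80 min used, total 764.
Dropping bahn mi frees 19 min; slotting in elote (24 min) lifts the total to 769 at 85 min.
Nothing else feasible within 86 min beats 769.

769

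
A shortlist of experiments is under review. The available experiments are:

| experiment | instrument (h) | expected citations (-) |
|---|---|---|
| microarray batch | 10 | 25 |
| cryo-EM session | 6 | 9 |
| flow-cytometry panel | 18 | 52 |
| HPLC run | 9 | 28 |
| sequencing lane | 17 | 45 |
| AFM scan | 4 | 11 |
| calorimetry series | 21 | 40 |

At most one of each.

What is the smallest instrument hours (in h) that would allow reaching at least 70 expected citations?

Look for the lowest-instrument combination reaching 70.
HPLC run + sequencing lane: 73 expected citations at 26 h.
No combination under 26 h hits 70.

26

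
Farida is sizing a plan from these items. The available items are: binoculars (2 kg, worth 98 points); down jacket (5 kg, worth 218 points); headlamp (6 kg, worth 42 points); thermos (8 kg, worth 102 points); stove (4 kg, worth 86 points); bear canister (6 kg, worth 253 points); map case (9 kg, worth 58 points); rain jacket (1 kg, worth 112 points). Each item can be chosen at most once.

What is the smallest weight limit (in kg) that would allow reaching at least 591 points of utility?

14

Need the lightest bundle worth ≥ 591.
binoculars + down jacket + bear canister + rain jacket reaches 681 using 14 kg.
Any bundle with less than 14 kg falls short of 591.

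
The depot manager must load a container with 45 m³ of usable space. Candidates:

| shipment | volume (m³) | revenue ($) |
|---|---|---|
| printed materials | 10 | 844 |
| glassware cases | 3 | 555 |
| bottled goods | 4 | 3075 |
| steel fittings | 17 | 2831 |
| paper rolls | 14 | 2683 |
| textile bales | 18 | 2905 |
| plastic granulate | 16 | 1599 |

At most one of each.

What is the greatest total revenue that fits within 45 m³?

9433

Density check — bottled goods 768.75, paper rolls 191.64, glassware cases 185.00, steel fittings 166.53 are the best per m³.
The ratio heuristic lands on glassware cases + bottled goods + steel fittings + paper rolls (9144) but leaves 7 m³ idle.
The 3 m³ tied up in glassware cases is better spent on printed materials — total rises to 9433 (45 m³).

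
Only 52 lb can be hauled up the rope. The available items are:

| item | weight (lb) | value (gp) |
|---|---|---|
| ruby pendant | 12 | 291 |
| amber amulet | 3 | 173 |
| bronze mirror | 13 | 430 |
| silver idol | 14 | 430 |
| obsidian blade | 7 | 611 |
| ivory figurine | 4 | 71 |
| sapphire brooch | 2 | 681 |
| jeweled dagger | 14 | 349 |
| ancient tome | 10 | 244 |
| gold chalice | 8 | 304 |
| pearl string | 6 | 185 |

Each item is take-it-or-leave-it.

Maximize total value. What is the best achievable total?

2700

Taking the top-ratio items first gives amber amulet + bronze mirror + obsidian blade + sapphire brooch + ancient tome + gold chalice + pearl string for 2628 (49 lb).
The 16 lb tied up in ancient tome and pearl string is better spent on silver idol + ivory figurine — total rises to 2700 (51 lb).
That's the maximum — no swap from here does better than 2700.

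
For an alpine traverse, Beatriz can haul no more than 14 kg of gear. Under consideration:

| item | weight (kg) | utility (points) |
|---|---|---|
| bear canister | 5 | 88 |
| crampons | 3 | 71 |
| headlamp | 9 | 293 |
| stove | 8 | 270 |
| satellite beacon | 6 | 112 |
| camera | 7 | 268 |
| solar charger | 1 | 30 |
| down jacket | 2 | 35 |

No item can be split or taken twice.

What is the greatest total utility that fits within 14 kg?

By utility per kg: camera 38.29, stove 33.75, headlamp 32.56, solar charger 30.00 lead.
Filling by ratio: crampons + camera + solar charger + down jacket for 404, with 1 kg left unused.
The 5 kg tied up in crampons and down jacket is better spent on satellite beacon — total rises to 410 (14 kg).
The closest alternative, crampons + stove + solar charger + down jacket, reaches only 406.

410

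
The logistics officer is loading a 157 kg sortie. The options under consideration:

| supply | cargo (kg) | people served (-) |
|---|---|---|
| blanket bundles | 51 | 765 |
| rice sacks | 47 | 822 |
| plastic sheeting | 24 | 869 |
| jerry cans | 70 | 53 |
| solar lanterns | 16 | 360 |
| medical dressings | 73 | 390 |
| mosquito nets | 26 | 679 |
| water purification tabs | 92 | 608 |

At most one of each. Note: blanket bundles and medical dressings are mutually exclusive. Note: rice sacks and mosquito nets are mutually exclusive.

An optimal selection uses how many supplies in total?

Best achievable people served is 2816.
blanket bundles + rice sacks + plastic sheeting + solar lanterns hits 2816 at 138 kg.
Any selection reaching 2816 contains exactly 4 supplies.

4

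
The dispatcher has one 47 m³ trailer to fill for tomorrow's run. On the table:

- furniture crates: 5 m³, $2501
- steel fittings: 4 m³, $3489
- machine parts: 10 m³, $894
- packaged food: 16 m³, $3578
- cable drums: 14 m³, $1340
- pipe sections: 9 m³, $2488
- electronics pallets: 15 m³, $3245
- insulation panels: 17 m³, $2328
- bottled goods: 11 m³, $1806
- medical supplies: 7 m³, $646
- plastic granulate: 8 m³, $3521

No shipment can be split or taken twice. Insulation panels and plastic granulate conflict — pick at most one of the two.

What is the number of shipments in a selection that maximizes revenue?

Best achievable revenue is 15577.
For example furniture crates + steel fittings + packaged food + pipe sections + plastic granulate achieves it, using 42 m³.
Any selection reaching 15577 contains exactly 5 shipments.

5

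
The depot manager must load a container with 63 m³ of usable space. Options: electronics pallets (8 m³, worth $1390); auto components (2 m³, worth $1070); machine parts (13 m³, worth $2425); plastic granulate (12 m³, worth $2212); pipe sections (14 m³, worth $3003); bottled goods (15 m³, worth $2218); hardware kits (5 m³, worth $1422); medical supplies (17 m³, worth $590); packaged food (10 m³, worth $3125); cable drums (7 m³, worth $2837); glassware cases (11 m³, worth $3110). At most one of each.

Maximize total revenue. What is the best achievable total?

Density check — auto components 535.00, cable drums 405.29, packaged food 312.50 are the best per m³.
Best packing: auto components + machine parts + pipe sections + hardware kits + packaged food + cable drums + glassware cases — 62 m³, 16992 total.
That's the maximum — no swap from here does better than 16992.

16992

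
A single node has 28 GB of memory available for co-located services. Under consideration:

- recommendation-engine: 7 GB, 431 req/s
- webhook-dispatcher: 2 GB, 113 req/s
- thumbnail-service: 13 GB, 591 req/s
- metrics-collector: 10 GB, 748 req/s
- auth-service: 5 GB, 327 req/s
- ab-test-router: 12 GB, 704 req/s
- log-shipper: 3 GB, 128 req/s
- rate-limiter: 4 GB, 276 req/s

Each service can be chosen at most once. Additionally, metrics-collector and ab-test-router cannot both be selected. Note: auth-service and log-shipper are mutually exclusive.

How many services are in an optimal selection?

5

Optimal total is 1895.
For example recommendation-engine + webhook-dispatcher + metrics-collector + auth-service + rate-limiter achieves it, using 28 GB.
All optima have 5 services.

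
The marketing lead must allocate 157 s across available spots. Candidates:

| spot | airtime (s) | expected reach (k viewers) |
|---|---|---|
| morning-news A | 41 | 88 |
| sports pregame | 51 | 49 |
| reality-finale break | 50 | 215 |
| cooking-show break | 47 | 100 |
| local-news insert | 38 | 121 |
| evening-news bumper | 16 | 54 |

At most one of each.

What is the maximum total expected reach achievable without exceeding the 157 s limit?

490

A density-first pass picks morning-news A + reality-finale break + local-news insert + evening-news bumper — 478 at 145 s.
Replace morning-news A with cooking-show break: the trade gains 12 net, giving 490 at 151 s.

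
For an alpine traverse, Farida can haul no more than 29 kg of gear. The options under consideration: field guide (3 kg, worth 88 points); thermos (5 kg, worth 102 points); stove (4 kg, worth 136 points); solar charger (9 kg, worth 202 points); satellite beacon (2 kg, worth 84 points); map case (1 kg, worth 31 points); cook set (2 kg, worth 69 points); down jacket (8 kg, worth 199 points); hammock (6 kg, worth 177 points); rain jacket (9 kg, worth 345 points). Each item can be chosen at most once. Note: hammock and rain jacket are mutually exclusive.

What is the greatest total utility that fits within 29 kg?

952

Density check — satellite beacon 42.00, rain jacket 38.33, cook set 34.50 are the best per kg.
Field guide + stove + satellite beacon + map case + cook set + down jacket + rain jacket uses 29 of the 29 kg and totals 952.
Runner-up field guide + stove + solar charger + satellite beacon + cook set + rain jacket tops out at 924.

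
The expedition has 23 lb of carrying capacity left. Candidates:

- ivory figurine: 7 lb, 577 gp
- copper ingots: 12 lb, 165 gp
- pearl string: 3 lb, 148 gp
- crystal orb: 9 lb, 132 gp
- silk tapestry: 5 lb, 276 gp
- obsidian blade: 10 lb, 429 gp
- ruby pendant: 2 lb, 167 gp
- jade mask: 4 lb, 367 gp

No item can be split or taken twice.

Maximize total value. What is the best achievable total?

By value per lb: jade mask 91.75, ruby pendant 83.50, ivory figurine 82.43 lead.
A density-first pass picks ivory figurine + pearl string + silk tapestry + ruby pendant + jade mask — 1535 at 21 lb.
Dropping pearl string and silk tapestry frees 8 lb; slotting in obsidian blade (10 lb) lifts the total to 1540 at 23 lb.

1540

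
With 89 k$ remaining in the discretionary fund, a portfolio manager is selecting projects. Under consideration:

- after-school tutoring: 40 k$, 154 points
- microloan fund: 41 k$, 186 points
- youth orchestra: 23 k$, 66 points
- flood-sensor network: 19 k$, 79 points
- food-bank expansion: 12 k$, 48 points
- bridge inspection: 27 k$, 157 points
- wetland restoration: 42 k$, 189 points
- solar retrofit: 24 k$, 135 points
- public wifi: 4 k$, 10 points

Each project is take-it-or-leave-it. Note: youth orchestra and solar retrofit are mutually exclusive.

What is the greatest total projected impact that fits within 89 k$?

Flood-sensor network + food-bank expansion + bridge inspection + solar retrofit + public wifi uses 86 of the 89 k$ and totals 429.

429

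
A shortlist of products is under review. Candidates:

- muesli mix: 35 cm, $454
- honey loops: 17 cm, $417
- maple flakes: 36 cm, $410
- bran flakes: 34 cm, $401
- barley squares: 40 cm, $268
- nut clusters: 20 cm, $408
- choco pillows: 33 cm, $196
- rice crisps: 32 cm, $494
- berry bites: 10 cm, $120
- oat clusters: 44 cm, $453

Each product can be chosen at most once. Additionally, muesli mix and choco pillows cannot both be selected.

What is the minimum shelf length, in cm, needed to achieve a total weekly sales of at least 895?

Need the lightest bundle worth ≥ 895.
Taking honey loops + nut clusters + berry bites gives 945 (≥ 895) for 47 cm.
Below 47 cm the best achievable stays under 895.

47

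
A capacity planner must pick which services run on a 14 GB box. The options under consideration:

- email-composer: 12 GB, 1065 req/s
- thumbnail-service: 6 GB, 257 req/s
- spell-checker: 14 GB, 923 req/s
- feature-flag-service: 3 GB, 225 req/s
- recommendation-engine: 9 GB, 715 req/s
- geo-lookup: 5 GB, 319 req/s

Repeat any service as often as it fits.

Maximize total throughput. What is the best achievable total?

1065

Taking email-composer: 12 GB used, 1065 in throughput.
The spare 2 GB is too small for any remaining service, and no exchange beats 1065.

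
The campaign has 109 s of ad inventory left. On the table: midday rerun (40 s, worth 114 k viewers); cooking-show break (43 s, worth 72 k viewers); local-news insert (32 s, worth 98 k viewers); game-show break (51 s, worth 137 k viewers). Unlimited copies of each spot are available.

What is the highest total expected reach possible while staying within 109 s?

By expected reach per s: local-news insert 3.06, midday rerun 2.85, game-show break 2.69, cooking-show break 1.67 lead.
Taking the top-ratio spots first gives 3×local-news insert for 294 (96 s).
The 32 s tied up in local-news insert is better spent on midday rerun — total rises to 310 (104 s).
The spare 5 s is too small for any remaining spot, and no exchange beats 310.

310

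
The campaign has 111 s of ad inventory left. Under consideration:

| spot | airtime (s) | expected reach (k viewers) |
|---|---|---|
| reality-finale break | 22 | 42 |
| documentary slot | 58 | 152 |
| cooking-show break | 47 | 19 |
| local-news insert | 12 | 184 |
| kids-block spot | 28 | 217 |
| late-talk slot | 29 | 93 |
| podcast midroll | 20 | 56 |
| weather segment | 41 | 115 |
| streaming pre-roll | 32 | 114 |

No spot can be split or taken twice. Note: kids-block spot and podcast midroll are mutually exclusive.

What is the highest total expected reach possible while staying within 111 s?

Filling by ratio: local-news insert + kids-block spot + late-talk slot + streaming pre-roll for 608, with 10 s left unused.
Dropping streaming pre-roll frees 32 s; slotting in weather segment (41 s) lifts the total to 609 at 110 s.
The closest alternative, local-news insert + kids-block spot + late-talk slot + streaming pre-roll, reaches only 608.

609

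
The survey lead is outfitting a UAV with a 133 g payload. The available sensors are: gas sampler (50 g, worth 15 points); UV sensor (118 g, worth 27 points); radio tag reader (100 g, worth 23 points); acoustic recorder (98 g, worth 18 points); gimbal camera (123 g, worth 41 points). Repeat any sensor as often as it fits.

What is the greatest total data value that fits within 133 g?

41

The ratio ordering already packs tightly: gimbal camera, 123 g, 41.
Nothing else within 133 g beats 41.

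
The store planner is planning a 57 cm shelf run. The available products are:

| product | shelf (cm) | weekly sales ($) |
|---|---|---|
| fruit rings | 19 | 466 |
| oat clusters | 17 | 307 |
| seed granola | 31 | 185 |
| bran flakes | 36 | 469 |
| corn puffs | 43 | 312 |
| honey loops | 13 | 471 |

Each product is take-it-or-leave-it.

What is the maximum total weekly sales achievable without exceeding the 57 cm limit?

1244

Taking fruit rings + oat clusters + honey loops: 49 cm used, 1244 in weekly sales.
The spare 8 cm is too small for any remaining product, and no exchange beats 1244.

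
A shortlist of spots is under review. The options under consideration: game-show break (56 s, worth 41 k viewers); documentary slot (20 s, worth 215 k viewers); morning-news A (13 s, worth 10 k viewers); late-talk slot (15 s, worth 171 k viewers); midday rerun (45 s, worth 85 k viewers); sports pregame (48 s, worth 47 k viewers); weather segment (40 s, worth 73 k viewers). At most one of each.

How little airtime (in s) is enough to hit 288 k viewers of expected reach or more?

Need the lightest bundle worth ≥ 288.
documentary slot + late-talk slot reaches 386 using 35 s.
No combination under 35 s hits 288.

35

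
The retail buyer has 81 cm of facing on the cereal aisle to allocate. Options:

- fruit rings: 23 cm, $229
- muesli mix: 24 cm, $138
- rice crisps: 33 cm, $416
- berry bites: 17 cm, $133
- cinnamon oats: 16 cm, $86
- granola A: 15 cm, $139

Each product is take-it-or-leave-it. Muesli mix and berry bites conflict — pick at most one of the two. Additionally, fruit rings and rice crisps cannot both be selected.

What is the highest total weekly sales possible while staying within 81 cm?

774

By weekly sales per cm: rice crisps 12.61, fruit rings 9.96, granola A 9.27, berry bites 7.82 lead.
Taking rice crisps + berry bites + cinnamon oats + granola A: 81 cm used, 774 in weekly sales.
Nothing else feasible within 81 cm beats 774.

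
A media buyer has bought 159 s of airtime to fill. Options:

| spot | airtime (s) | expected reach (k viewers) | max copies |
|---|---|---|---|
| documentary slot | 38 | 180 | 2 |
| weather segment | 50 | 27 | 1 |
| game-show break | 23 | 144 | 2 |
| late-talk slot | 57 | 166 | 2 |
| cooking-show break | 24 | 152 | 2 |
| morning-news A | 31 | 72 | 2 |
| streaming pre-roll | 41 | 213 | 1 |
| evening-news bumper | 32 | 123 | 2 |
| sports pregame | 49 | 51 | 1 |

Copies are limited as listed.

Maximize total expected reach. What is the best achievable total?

841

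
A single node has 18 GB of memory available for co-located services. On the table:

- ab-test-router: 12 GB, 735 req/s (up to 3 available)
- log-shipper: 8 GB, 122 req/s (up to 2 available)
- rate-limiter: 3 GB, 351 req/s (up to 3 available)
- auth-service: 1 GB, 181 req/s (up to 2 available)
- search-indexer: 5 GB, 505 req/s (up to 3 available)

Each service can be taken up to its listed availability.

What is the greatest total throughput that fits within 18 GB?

2074

A density-first pass picks 3×rate-limiter + 2×auth-service + search-indexer — 1920 at 16 GB.
Replace rate-limiter with search-indexer: the trade gains 154 net, giving 2074 at 18 GB.
That's the maximum — no swap from here does better than 2074.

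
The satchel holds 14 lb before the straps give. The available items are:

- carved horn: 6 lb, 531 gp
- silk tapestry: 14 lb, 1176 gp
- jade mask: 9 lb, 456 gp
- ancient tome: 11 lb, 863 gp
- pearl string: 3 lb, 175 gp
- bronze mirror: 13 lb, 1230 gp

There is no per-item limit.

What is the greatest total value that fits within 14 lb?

Bronze mirror uses 13 of the 14 lb and totals 1230.

1230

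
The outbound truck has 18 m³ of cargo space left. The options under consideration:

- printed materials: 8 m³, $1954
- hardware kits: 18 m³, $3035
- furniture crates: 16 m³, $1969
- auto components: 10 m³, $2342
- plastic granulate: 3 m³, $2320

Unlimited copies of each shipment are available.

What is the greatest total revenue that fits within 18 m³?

13920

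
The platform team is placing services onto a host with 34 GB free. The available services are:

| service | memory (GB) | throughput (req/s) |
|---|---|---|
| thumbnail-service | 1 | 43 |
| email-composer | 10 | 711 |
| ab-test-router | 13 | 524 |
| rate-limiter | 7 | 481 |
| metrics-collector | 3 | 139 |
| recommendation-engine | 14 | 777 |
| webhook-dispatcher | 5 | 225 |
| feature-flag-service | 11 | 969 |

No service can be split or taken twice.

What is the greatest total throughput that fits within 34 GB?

2429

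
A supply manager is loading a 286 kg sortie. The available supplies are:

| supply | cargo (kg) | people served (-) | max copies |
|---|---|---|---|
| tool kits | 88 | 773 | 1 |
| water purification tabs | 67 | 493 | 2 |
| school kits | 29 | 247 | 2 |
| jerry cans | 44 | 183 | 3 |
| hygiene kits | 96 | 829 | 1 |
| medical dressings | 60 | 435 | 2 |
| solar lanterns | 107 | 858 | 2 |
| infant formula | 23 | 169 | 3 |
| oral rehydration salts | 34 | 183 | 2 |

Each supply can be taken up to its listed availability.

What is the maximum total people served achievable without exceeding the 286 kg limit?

2356

The ratio heuristic lands on tool kits + 2×school kits + hygiene kits + infant formula (2265) but leaves 21 kg idle.
The 29 kg tied up in school kits is better spent on 2×infant formula — total rises to 2356 (282 kg).
That's the maximum — no swap from here does better than 2356.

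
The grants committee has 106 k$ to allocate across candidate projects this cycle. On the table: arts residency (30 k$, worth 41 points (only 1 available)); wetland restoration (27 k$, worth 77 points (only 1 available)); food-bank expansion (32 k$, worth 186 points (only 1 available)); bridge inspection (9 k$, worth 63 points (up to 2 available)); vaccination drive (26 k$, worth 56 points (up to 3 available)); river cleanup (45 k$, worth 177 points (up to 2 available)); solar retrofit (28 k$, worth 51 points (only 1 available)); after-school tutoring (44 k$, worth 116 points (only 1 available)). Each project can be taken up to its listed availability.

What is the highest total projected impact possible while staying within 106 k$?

Best packing: food-bank expansion + 2×bridge inspection + river cleanup — 95 k$, 489 total.
Every other selection either busts 106 k$ or exceeds an availability limit or fails to beat 489.

489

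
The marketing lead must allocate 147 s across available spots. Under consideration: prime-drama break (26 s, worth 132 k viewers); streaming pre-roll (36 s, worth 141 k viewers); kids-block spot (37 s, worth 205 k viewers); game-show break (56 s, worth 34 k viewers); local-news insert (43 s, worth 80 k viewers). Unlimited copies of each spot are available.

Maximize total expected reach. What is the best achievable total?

756

A density-first pass picks prime-drama break + 3×kids-block spot — 747 at 137 s.
The 26 s tied up in prime-drama break is better spent on streaming pre-roll — total rises to 756 (147 s).
That's the maximum — no swap from here does better than 756.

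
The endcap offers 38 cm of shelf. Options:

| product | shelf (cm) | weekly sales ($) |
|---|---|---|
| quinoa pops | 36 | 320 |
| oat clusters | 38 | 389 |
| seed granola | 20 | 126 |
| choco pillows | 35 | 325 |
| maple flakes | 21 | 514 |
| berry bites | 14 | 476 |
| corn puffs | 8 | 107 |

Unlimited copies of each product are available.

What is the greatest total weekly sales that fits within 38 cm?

1059

The ratio ordering already packs tightly: 2×berry bites + corn puffs, 36 cm, 1059.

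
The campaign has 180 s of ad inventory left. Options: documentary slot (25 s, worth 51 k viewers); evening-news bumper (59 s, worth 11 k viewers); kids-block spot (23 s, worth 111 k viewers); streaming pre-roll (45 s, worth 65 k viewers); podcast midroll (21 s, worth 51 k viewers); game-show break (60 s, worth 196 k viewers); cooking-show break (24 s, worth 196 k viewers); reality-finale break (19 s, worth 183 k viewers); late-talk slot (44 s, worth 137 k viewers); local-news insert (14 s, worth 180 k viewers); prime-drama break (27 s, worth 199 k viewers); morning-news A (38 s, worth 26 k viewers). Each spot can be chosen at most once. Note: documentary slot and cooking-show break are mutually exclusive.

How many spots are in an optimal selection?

Optimal total is 1065.
kids-block spot + game-show break + cooking-show break + reality-finale break + local-news insert + prime-drama break hits 1065 at 167 s.
All optima have 6 spots.

6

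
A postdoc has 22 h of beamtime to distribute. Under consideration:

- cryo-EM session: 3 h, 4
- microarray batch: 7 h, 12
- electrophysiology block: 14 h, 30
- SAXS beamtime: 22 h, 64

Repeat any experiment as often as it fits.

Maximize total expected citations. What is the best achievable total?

By expected citations per h: SAXS beamtime 2.91, electrophysiology block 2.14, microarray batch 1.71 lead.
Best packing: SAXS beamtime — 22 h, 64 total.

64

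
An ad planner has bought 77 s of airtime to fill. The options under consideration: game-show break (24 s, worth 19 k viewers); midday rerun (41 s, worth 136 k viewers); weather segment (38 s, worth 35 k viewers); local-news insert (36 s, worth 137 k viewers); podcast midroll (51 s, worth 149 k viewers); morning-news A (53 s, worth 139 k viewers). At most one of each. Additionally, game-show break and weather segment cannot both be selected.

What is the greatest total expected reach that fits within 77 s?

The ratio ordering already packs tightly: midday rerun + local-news insert, 77 s, 273.

273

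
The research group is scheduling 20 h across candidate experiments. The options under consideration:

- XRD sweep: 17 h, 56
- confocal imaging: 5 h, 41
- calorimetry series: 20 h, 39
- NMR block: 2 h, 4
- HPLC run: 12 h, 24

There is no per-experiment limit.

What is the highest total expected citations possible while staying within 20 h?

164

Taking 4×confocal imaging: 20 h used, 164 in expected citations.
Every other selection either busts 20 h or fails to beat 164.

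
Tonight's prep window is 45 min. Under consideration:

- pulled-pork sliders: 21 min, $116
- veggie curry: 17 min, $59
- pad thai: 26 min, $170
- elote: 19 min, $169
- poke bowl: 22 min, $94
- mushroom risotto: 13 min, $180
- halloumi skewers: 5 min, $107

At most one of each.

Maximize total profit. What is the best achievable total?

A density-first pass picks elote + mushroom risotto + halloumi skewers — 456 at 37 min.
Replace elote with pad thai: the trade gains 1 net, giving 457 at 44 min.

457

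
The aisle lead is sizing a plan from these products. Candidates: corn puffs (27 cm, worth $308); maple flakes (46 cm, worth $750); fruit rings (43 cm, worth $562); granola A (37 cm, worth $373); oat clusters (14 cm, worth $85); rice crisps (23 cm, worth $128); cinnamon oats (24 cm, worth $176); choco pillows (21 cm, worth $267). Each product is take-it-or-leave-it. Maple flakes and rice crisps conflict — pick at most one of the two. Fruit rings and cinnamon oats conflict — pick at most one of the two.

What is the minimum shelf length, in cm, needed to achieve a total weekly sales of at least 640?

Need the lightest bundle worth ≥ 640.
Taking maple flakes gives 750 (≥ 640) for 46 cm.
Any bundle with less than 46 cm falls short of 640.

46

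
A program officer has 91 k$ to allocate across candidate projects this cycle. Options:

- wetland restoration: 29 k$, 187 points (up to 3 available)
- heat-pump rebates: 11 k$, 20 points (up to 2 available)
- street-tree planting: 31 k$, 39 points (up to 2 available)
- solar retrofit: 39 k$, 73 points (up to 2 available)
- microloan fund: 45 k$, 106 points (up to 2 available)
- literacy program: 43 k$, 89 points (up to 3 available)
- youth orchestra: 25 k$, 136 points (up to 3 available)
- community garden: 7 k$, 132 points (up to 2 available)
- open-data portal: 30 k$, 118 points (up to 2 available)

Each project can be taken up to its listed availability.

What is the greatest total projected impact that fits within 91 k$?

By projected impact per k$: community garden 18.86, wetland restoration 6.45, youth orchestra 5.44 lead.
Filling by ratio: 2×wetland restoration + heat-pump rebates + 2×community garden for 658, with 8 k$ left unused.
Replace 2×wetland restoration and heat-pump rebates with 3×youth orchestra: the trade gains 14 net, giving 672 at 89 k$.
That's the maximum — no swap from here does better than 672.

672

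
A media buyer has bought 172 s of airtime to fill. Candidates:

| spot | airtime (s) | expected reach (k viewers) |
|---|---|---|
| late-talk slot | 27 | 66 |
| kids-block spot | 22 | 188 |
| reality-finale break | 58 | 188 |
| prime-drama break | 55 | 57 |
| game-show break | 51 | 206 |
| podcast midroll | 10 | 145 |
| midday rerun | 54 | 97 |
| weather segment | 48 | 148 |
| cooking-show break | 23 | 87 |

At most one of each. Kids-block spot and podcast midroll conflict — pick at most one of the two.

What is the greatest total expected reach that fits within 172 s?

695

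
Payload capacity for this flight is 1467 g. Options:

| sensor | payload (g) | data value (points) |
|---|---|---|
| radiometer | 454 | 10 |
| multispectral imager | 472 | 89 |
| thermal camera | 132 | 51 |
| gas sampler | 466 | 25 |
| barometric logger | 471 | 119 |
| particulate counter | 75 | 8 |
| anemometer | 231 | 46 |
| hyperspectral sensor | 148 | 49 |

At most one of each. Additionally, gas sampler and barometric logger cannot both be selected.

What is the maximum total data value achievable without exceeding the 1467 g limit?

354

Ranking by ratio (data value/g): thermal camera 0.39, hyperspectral sensor 0.33, barometric logger 0.25.
Best packing: multispectral imager + thermal camera + barometric logger + anemometer + hyperspectral sensor — 1454 g, 354 total.
That's the maximum — no feasible swap from here does better than 354.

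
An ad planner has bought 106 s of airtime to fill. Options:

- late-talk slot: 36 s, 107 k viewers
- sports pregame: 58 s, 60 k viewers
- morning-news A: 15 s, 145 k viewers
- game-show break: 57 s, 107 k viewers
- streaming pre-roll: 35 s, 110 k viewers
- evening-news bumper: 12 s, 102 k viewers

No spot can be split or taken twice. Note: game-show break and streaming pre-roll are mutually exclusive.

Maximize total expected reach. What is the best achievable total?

464

Density check — morning-news A 9.67, evening-news bumper 8.50, streaming pre-roll 3.14 are the best per s.
Taking late-talk slot + morning-news A + streaming pre-roll + evening-news bumper: 98 s used, 464 in expected reach.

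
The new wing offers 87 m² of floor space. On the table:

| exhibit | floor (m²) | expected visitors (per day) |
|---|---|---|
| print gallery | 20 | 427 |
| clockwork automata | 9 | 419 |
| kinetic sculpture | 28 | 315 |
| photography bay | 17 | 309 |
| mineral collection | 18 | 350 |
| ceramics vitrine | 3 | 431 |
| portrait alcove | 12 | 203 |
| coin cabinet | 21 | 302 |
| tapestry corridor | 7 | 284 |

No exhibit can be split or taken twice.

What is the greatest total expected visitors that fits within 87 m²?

Print gallery + clockwork automata + photography bay + mineral collection + ceramics vitrine + portrait alcove + tapestry corridor uses 86 of the 87 m² and totals 2423.
Next best is clockwork automata + photography bay + mineral collection + ceramics vitrine + portrait alcove + coin cabinet + tapestry corridor at 2298 (87 m²) — short by 125.

2423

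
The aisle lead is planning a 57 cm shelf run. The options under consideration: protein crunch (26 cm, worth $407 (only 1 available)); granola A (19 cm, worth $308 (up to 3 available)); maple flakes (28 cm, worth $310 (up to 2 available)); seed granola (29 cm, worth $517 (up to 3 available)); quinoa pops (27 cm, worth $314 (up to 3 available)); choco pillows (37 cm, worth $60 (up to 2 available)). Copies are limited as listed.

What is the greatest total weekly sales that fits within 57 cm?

924

Density check — seed granola 17.83, granola A 16.21, protein crunch 15.65, quinoa pops 11.63 are the best per cm.
Taking the top-ratio products first gives granola A + seed granola for 825 (48 cm).
Replace granola A with protein crunch: the trade gains 99 net, giving 924 at 55 cm.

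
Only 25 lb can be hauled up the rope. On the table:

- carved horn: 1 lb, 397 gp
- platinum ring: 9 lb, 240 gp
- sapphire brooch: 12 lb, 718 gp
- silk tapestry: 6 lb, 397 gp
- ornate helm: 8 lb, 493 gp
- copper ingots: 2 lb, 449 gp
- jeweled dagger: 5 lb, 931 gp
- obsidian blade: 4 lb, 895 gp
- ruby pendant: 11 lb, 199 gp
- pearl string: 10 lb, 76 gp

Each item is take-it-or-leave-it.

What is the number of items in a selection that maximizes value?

5

The maximum value within 25 lb is 3390.
carved horn + sapphire brooch + copper ingots + jeweled dagger + obsidian blade hits 3390 at 24 lb.
All optima have 5 items.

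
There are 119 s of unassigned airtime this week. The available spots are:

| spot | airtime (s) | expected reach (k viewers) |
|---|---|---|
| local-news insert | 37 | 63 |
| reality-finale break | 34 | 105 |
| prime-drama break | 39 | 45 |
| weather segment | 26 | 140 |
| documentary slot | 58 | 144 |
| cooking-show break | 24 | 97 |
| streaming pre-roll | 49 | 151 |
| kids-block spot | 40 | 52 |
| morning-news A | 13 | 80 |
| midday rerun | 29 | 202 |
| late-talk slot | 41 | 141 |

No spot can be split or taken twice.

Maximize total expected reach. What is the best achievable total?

The ratio heuristic lands on weather segment + cooking-show break + morning-news A + midday rerun (519) but leaves 27 s idle.
The 24 s tied up in cooking-show break is better spent on streaming pre-roll — total rises to 573 (117 s).
Next best is weather segment + morning-news A + midday rerun + late-talk slot at 563 (109 s) — short by 10.

573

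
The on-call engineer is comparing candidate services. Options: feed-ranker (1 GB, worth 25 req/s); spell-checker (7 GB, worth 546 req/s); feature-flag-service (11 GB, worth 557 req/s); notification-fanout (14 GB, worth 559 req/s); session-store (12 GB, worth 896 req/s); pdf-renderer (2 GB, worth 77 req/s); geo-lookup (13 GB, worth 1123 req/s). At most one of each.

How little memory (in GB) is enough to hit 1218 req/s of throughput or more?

16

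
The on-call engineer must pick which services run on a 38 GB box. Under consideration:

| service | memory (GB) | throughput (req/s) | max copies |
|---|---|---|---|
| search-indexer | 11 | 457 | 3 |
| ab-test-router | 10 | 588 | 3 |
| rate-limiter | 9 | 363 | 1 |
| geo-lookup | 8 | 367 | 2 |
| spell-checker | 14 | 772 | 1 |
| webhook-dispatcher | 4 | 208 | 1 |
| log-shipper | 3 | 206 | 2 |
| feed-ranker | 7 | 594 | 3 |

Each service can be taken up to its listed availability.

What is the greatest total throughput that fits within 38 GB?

By throughput per GB: feed-ranker 84.86, log-shipper 68.67, ab-test-router 58.80, spell-checker 55.14 lead.
The ratio heuristic lands on ab-test-router + 2×log-shipper + 3×feed-ranker (2782) but leaves 1 GB idle.
Dropping log-shipper frees 3 GB; slotting in webhook-dispatcher (4 GB) lifts the total to 2784 at 38 GB.
That's the maximum — no swap from here does better than 2784.

2784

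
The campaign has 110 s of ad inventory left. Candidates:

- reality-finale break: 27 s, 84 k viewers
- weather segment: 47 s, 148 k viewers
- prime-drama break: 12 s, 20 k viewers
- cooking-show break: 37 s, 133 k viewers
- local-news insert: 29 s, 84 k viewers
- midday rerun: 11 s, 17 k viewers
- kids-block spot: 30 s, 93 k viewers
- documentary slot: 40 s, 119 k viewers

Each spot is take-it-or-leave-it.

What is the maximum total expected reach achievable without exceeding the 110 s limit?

345

Density check — cooking-show break 3.59, weather segment 3.15, reality-finale break 3.11 are the best per s.
The ratio heuristic lands on weather segment + prime-drama break + cooking-show break + midday rerun (318) but leaves 3 s idle.
Reworking the packing: cooking-show break + kids-block spot + documentary slot uses 107 s and improves the total to 345.
No other feasible combination exceeds 345.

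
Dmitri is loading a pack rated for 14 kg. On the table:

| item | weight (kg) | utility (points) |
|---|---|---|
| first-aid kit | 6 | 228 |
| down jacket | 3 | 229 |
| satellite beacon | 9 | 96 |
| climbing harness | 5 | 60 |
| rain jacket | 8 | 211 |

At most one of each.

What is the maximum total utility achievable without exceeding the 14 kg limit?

Ranking by ratio (utility/kg): down jacket 76.33, first-aid kit 38.00, rain jacket 26.38, climbing harness 12.00.
Best packing: first-aid kit + down jacket + climbing harness — 14 kg, 517 total.
Next best is first-aid kit + down jacket at 457 (9 kg) — short by 60.

517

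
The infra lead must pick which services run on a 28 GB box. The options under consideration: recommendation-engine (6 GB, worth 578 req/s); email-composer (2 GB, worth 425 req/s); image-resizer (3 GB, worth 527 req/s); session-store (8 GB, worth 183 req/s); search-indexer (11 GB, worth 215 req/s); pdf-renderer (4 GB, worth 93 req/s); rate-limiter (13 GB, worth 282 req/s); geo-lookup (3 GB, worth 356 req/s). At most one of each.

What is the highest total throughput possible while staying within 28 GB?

2168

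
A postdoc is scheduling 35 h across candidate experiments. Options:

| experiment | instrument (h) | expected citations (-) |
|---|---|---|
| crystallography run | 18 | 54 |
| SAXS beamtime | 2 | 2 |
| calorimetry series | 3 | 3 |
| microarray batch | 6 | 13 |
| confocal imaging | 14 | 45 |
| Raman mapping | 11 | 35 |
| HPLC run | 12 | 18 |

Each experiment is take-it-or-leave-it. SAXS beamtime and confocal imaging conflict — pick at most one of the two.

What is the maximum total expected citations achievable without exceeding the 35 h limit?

Ranking by ratio (expected citations/h): confocal imaging 3.21, Raman mapping 3.18, crystallography run 3.00.
Crystallography run + calorimetry series + confocal imaging uses 35 of the 35 h and totals 102.
No other feasible combination exceeds 102.

102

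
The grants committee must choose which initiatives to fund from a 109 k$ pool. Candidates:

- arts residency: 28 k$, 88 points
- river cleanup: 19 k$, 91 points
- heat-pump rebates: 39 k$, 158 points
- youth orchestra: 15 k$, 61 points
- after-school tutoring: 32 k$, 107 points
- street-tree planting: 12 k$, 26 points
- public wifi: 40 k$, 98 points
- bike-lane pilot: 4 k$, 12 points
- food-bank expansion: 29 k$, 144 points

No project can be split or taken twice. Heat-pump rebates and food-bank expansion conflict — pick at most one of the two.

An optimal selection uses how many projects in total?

4

Optimal total is 430.
For example arts residency + river cleanup + after-school tutoring + food-bank expansion achieves it, using 108 k$.
Any selection reaching 430 contains exactly 4 projects.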